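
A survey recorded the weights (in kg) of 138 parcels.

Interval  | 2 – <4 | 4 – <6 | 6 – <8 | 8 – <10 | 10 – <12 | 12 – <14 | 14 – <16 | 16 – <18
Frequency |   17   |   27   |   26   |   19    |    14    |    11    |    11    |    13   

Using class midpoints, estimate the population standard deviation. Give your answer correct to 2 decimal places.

Midpoints: 3, 5, 7, 9, 11, 13, 15, 17
n = 138, Σfm = 1222, mean = 8.8551
Σfm² = 13426
Σf(m − x̄)² = Σfm² − (Σfm)²/n = 13426 − 1222²/138 = 2605.1014
Population variance = 2605.1014 / 138 = 18.8775
Standard deviation = √18.8775 = 4.3448

4.34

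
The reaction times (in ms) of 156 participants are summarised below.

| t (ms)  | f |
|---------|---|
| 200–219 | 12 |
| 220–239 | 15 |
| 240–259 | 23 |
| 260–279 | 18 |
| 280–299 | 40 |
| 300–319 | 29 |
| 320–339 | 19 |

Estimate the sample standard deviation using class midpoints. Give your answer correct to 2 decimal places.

Midpoints: 209.5, 229.5, 249.5, 269.5, 289.5, 309.5, 329.5
n = 156, Σfm = 43362, mean = 277.9615
Σfm² = 12248999
Σf(m − x̄)² = Σfm² − (Σfm)²/n = 12248999 − 43362²/156 = 196030.7692
Sample variance = 196030.7692 / 155 = 1264.7146
Standard deviation = √1264.7146 = 35.5628

35.56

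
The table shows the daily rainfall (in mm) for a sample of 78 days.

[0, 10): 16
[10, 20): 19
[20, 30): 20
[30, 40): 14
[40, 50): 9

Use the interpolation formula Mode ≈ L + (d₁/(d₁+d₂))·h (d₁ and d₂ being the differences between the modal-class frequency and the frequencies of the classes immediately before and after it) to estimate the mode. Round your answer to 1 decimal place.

21.4

Modal class: [20, 30) (highest frequency 20).
d₁ = 20 − 19 = 1, d₂ = 20 − 14 = 6
Mode ≈ 20 + (1/(1+6)) × 10 = 20 + 1.4286 = 21.4286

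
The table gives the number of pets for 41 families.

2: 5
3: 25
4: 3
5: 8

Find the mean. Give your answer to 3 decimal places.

Values: 2, 3, 4, 5
Σfx = 5×2 + 25×3 + 3×4 + 8×5 = 137
n = Σf = 41
Mean = 137 / 41 = 3.3415

3.341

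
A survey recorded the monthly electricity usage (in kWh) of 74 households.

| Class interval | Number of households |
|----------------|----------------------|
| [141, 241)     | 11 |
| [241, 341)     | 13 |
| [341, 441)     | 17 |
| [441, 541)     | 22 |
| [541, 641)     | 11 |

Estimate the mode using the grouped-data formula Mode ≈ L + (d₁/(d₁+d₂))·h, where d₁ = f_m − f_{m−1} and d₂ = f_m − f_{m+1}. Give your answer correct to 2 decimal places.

472.25

Modal class: [441, 541) (highest frequency 22).
d₁ = 22 − 17 = 5, d₂ = 22 − 11 = 11
Mode ≈ 441 + (5/(5+11)) × 100 = 441 + 31.2500 = 472.2500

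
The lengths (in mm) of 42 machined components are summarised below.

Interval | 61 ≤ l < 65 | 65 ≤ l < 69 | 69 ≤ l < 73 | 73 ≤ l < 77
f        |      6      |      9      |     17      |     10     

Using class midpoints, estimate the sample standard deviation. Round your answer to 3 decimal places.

Midpoints: 63, 67, 71, 75
n = 42, Σfm = 2938, mean = 69.9524
Σfm² = 206162
Σf(m − x̄)² = Σfm² − (Σfm)²/n = 206162 − 2938²/42 = 641.9048
Sample variance = 641.9048 / 41 = 15.6562
Standard deviation = √15.6562 = 3.9568

3.957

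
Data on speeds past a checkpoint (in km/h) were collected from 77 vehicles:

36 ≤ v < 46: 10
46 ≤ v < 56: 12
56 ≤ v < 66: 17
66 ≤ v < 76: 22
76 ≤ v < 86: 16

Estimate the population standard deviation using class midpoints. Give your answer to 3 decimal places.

Midpoints: 41, 51, 61, 71, 81
n = 77, Σfm = 4917, mean = 63.8571
Σfm² = 327157
Σf(m − x̄)² = Σfm² − (Σfm)²/n = 327157 − 4917²/77 = 13171.4286
Population variance = 13171.4286 / 77 = 171.0575
Standard deviation = √171.0575 = 13.0789

13.079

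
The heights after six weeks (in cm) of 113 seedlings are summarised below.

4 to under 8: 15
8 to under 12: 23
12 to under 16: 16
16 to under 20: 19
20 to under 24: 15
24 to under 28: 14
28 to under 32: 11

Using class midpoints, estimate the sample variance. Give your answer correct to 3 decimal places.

Midpoints: 6, 10, 14, 18, 22, 26, 30
n = 113, Σfm = 1910, mean = 16.9027
Σfm² = 38756
Σf(m − x̄)² = Σfm² − (Σfm)²/n = 38756 − 1910²/113 = 6471.9292
Sample variance = 6471.9292 / 112 = 57.7851

57.785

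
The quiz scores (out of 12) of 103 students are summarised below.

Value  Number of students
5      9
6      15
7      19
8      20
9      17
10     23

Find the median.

Cumulative frequencies: 9, 24, 43, 63, 80, 103
n = 103, so the median is the value in position (n+1)/2 = 52.
Position 52 falls at value 8.

8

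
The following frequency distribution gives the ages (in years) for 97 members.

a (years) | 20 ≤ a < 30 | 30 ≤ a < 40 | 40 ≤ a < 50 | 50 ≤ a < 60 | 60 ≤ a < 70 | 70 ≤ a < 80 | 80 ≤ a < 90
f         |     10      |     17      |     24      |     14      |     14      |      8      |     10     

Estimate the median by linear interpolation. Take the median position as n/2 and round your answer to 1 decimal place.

49.0

Cumulative frequencies: 10, 27, 51, 65, 79, 87, 97
n = 97; position = n/2 = 48.5.
This falls in the class 40 ≤ a < 50: L = 40, F = 27, f = 24, h = 10.
Median ≈ 40 + ((48.5 − 27) / 24) × 10 = 48.9583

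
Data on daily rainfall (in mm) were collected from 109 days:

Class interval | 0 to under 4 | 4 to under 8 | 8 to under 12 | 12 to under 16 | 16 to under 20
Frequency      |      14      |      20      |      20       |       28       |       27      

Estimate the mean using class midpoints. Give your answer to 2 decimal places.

Midpoints: 2, 6, 10, 14, 18
Σfm = 14×2 + 20×6 + 20×10 + 28×14 + 27×18 = 1226
n = Σf = 109
Mean = 1226 / 109 = 11.2477

11.25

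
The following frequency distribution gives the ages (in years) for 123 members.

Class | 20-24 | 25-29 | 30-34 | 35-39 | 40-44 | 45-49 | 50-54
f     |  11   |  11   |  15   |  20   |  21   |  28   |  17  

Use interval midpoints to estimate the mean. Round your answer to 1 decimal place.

39.4

Midpoints: 22, 27, 32, 37, 42, 47, 52
Σfm = 11×22 + 11×27 + 15×32 + 20×37 + 21×42 + 28×47 + 17×52 = 4841
n = Σf = 123
Mean = 4841 / 123 = 39.3577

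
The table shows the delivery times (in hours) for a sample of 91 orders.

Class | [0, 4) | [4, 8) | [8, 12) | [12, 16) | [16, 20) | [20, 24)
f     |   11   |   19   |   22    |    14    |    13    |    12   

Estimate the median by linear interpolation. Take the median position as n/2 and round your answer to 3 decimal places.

Cumulative frequencies: 11, 30, 52, 66, 79, 91
n = 91; position = n/2 = 45.5.
This falls in the class [8, 12): L = 8, F = 30, f = 22, h = 4.
Median ≈ 8 + ((45.5 − 30) / 22) × 4 = 10.8182

10.818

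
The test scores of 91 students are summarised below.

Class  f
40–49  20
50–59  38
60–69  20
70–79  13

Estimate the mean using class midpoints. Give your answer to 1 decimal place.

Midpoints: 44.5, 54.5, 64.5, 74.5
Σfm = 20×44.5 + 38×54.5 + 20×64.5 + 13×74.5 = 5219.5
n = Σf = 91
Mean = 5219.5 / 91 = 57.3571

57.4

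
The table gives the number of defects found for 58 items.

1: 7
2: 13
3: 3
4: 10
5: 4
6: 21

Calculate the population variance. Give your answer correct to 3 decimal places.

3.547

Values: 1, 2, 3, 4, 5, 6
n = 58, Σfx = 228, mean = 3.9310
Σfx² = 1102
Σf(x − x̄)² = Σfx² − (Σfx)²/n = 1102 − 228²/58 = 205.7241
Population variance = 205.7241 / 58 = 3.5470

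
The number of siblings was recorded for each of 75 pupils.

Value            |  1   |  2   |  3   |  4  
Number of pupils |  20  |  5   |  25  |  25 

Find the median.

3

Cumulative frequencies: 20, 25, 50, 75
n = 75, so the median is the value in position (n+1)/2 = 38.
Position 38 falls at value 3.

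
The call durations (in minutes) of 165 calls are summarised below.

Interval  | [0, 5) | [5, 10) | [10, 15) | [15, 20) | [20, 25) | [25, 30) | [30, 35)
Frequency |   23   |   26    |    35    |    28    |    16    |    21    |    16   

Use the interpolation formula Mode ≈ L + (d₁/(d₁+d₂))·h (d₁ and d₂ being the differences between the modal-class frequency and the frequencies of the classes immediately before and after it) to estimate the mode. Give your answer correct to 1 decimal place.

12.8

Modal class: [10, 15) (highest frequency 35).
d₁ = 35 − 26 = 9, d₂ = 35 − 28 = 7
Mode ≈ 10 + (9/(9+7)) × 5 = 10 + 2.8125 = 12.8125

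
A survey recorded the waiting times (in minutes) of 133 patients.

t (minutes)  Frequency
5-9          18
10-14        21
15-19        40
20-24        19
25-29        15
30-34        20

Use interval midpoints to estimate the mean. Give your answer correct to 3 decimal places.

18.955

Midpoints: 7, 12, 17, 22, 27, 32
Σfm = 18×7 + 21×12 + 40×17 + 19×22 + 15×27 + 20×32 = 2521
n = Σf = 133
Mean = 2521 / 133 = 18.9549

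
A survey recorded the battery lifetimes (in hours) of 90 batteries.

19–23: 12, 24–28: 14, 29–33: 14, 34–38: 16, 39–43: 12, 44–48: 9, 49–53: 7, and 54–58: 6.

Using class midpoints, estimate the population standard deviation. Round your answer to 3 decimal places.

10.340

Midpoints: 21, 26, 31, 36, 41, 46, 51, 56
n = 90, Σfm = 3225, mean = 35.8333
Σfm² = 125185
Σf(m − x̄)² = Σfm² − (Σfm)²/n = 125185 − 3225²/90 = 9622.5000
Population variance = 9622.5000 / 90 = 106.9167
Standard deviation = √106.9167 = 10.3401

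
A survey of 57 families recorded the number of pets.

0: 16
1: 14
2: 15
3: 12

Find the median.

Cumulative frequencies: 16, 30, 45, 57
n = 57, so the median is the value in position (n+1)/2 = 29.
Position 29 falls at value 1.

1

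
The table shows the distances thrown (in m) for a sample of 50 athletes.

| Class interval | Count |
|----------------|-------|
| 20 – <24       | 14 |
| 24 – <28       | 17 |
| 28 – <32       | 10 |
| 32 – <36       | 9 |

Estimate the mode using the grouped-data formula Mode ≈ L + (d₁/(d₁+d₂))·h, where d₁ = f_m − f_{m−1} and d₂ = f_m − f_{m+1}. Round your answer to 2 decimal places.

Modal class: 24 – <28 (highest frequency 17).
d₁ = 17 − 14 = 3, d₂ = 17 − 10 = 7
Mode ≈ 24 + (3/(3+7)) × 4 = 24 + 1.2000 = 25.2000

25.20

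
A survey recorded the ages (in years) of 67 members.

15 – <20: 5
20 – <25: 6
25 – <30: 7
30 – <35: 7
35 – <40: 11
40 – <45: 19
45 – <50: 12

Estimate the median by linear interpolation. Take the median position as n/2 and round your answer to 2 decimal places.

Cumulative frequencies: 5, 11, 18, 25, 36, 55, 67
n = 67; position = n/2 = 33.5.
This falls in the class 35 – <40: L = 35, F = 25, f = 11, h = 5.
Median ≈ 35 + ((33.5 − 25) / 11) × 5 = 38.8636

38.86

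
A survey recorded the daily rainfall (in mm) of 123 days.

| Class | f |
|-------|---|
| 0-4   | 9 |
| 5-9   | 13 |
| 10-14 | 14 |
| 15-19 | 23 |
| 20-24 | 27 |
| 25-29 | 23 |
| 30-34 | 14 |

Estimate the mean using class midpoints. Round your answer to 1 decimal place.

Midpoints: 2, 7, 12, 17, 22, 27, 32
Σfm = 9×2 + 13×7 + 14×12 + 23×17 + 27×22 + 23×27 + 14×32 = 2331
n = Σf = 123
Mean = 2331 / 123 = 18.9512

19.0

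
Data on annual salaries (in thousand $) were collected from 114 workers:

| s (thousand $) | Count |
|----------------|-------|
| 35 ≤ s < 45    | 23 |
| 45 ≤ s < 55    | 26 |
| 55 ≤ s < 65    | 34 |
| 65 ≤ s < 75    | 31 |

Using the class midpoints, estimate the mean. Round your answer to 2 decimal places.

Midpoints: 40, 50, 60, 70
Σfm = 23×40 + 26×50 + 34×60 + 31×70 = 6430
n = Σf = 114
Mean = 6430 / 114 = 56.4035

56.40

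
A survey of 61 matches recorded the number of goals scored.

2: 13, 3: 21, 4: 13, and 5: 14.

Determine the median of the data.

3

Cumulative frequencies: 13, 34, 47, 61
n = 61, so the median is the value in position (n+1)/2 = 31.
Position 31 falls at value 3.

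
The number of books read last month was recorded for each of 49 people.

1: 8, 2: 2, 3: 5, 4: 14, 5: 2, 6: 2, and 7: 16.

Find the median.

Cumulative frequencies: 8, 10, 15, 29, 31, 33, 49
n = 49, so the median is the value in position (n+1)/2 = 25.
Position 25 falls at value 4.

4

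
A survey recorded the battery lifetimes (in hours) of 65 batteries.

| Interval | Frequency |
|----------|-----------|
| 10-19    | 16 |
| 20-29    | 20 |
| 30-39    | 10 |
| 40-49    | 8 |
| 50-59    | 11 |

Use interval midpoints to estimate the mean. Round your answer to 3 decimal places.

Midpoints: 14.5, 24.5, 34.5, 44.5, 54.5
Σfm = 16×14.5 + 20×24.5 + 10×34.5 + 8×44.5 + 11×54.5 = 2022.5
n = Σf = 65
Mean = 2022.5 / 65 = 31.1154

31.115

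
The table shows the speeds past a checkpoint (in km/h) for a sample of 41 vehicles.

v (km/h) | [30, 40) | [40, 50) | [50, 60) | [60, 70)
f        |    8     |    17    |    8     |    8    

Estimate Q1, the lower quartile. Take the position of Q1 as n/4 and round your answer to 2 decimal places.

41.32

Cumulative frequencies: 8, 25, 33, 41
n = 41; position = n/4 = 10.25.
This falls in the class [40, 50): L = 40, F = 8, f = 17, h = 10.
Lower quartile ≈ 40 + ((10.25 − 8) / 17) × 10 = 41.3235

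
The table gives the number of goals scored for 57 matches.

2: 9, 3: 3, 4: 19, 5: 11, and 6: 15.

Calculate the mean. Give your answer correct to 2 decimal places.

Values: 2, 3, 4, 5, 6
Σfx = 9×2 + 3×3 + 19×4 + 11×5 + 15×6 = 248
n = Σf = 57
Mean = 248 / 57 = 4.3509

4.35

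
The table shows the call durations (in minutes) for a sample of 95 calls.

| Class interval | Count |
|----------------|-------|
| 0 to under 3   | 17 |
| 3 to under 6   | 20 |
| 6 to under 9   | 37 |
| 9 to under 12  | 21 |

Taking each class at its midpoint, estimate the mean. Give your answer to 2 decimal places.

6.46

Midpoints: 1.5, 4.5, 7.5, 10.5
Σfm = 17×1.5 + 20×4.5 + 37×7.5 + 21×10.5 = 613.5
n = Σf = 95
Mean = 613.5 / 95 = 6.4579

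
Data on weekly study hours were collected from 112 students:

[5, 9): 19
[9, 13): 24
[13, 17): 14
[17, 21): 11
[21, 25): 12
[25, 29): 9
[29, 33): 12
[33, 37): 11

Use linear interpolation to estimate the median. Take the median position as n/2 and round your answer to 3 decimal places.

Cumulative frequencies: 19, 43, 57, 68, 80, 89, 101, 112
n = 112; position = n/2 = 56.
This falls in the class [13, 17): L = 13, F = 43, f = 14, h = 4.
Median ≈ 13 + ((56 − 43) / 14) × 4 = 16.7143

16.714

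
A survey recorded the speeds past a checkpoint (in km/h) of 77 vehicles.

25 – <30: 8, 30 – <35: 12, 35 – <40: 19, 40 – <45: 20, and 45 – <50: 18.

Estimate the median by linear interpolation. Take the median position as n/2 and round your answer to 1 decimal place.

Cumulative frequencies: 8, 20, 39, 59, 77
n = 77; position = n/2 = 38.5.
This falls in the class 35 – <40: L = 35, F = 20, f = 19, h = 5.
Median ≈ 35 + ((38.5 − 20) / 19) × 5 = 39.8684

39.9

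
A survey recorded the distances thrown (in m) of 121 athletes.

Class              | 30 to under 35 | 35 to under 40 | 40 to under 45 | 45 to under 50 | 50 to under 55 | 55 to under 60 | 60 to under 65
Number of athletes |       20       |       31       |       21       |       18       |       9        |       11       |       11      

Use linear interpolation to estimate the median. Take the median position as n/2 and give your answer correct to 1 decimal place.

Cumulative frequencies: 20, 51, 72, 90, 99, 110, 121
n = 121; position = n/2 = 60.5.
This falls in the class 40 to under 45: L = 40, F = 51, f = 21, h = 5.
Median ≈ 40 + ((60.5 − 51) / 21) × 5 = 42.2619

42.3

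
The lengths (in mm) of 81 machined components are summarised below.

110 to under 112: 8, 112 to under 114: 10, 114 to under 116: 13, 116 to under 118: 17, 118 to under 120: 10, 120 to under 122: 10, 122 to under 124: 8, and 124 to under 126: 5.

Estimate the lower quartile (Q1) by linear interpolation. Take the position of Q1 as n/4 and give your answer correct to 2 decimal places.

114.35

Cumulative frequencies: 8, 18, 31, 48, 58, 68, 76, 81
n = 81; position = n/4 = 20.25.
This falls in the class 114 to under 116: L = 114, F = 18, f = 13, h = 2.
Lower quartile ≈ 114 + ((20.25 − 18) / 13) × 2 = 114.3462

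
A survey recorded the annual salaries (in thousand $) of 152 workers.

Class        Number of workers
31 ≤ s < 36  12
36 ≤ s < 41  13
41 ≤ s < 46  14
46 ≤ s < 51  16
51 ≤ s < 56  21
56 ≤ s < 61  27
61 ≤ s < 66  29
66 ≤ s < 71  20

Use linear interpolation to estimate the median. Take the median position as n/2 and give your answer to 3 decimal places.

Cumulative frequencies: 12, 25, 39, 55, 76, 103, 132, 152
n = 152; position = n/2 = 76.
This falls in the class 51 ≤ s < 56: L = 51, F = 55, f = 21, h = 5.
Median ≈ 51 + ((76 − 55) / 21) × 5 = 56.0000

56.000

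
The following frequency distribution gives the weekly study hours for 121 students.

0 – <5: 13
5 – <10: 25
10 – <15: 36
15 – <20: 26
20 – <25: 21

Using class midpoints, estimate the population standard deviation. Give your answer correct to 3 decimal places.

6.176

Midpoints: 2.5, 7.5, 12.5, 17.5, 22.5
n = 121, Σfm = 1597.5, mean = 13.2025
Σfm² = 25706.25
Σf(m − x̄)² = Σfm² − (Σfm)²/n = 25706.25 − 1597.5²/121 = 4615.2893
Population variance = 4615.2893 / 121 = 38.1429
Standard deviation = √38.1429 = 6.1760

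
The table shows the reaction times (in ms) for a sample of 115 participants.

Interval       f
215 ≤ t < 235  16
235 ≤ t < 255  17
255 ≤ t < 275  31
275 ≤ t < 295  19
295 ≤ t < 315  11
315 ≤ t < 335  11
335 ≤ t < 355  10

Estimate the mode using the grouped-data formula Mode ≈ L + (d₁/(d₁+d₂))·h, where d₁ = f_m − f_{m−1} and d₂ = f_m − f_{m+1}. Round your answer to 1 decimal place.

Modal class: 255 ≤ t < 275 (highest frequency 31).
d₁ = 31 − 17 = 14, d₂ = 31 − 19 = 12
Mode ≈ 255 + (14/(14+12)) × 20 = 255 + 10.7692 = 265.7692

265.8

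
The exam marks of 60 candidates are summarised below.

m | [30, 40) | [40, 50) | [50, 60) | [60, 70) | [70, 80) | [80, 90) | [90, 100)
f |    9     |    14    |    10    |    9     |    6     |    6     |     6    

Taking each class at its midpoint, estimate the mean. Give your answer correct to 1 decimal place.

Midpoints: 35, 45, 55, 65, 75, 85, 95
Σfm = 9×35 + 14×45 + 10×55 + 9×65 + 6×75 + 6×85 + 6×95 = 3610
n = Σf = 60
Mean = 3610 / 60 = 60.1667

60.2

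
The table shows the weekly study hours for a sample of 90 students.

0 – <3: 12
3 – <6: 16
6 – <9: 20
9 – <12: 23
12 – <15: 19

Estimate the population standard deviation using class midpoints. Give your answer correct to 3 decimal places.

Midpoints: 1.5, 4.5, 7.5, 10.5, 13.5
n = 90, Σfm = 738, mean = 8.2000
Σfm² = 7474.5
Σf(m − x̄)² = Σfm² − (Σfm)²/n = 7474.5 − 738²/90 = 1422.9000
Population variance = 1422.9000 / 90 = 15.8100
Standard deviation = √15.8100 = 3.9762

3.976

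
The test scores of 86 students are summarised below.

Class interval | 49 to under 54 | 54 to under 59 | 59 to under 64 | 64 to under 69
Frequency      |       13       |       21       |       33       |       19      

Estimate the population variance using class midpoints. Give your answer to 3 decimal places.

Midpoints: 51.5, 56.5, 61.5, 66.5
n = 86, Σfm = 5149, mean = 59.8721
Σfm² = 310353.5
Σf(m − x̄)² = Σfm² − (Σfm)²/n = 310353.5 − 5149²/86 = 2072.0930
Population variance = 2072.0930 / 86 = 24.0941

24.094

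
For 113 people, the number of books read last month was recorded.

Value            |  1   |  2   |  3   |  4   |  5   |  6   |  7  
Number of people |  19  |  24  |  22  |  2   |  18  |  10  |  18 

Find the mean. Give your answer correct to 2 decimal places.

Values: 1, 2, 3, 4, 5, 6, 7
Σfx = 19×1 + 24×2 + 22×3 + 2×4 + 18×5 + 10×6 + 18×7 = 417
n = Σf = 113
Mean = 417 / 113 = 3.6903

3.69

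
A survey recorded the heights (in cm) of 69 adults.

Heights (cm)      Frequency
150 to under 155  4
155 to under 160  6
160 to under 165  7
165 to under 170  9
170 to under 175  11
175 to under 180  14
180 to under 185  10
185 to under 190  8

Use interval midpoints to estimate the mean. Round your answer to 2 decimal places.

172.57

Midpoints: 152.5, 157.5, 162.5, 167.5, 172.5, 177.5, 182.5, 187.5
Σfm = 4×152.5 + 6×157.5 + 7×162.5 + 9×167.5 + 11×172.5 + 14×177.5 + 10×182.5 + 8×187.5 = 11907.5
n = Σf = 69
Mean = 11907.5 / 69 = 172.5725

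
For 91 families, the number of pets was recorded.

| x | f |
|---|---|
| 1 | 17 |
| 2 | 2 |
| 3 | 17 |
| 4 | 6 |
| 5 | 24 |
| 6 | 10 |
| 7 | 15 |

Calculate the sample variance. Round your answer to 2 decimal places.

4.15

Values: 1, 2, 3, 4, 5, 6, 7
n = 91, Σfx = 381, mean = 4.1868
Σfx² = 1969
Σf(x − x̄)² = Σfx² − (Σfx)²/n = 1969 − 381²/91 = 373.8242
Sample variance = 373.8242 / 90 = 4.1536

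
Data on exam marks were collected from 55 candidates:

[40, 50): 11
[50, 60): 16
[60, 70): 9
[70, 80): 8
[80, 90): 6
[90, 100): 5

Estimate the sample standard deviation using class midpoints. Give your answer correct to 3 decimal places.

15.919

Midpoints: 45, 55, 65, 75, 85, 95
n = 55, Σfm = 3545, mean = 64.4545
Σfm² = 242175
Σf(m − x̄)² = Σfm² − (Σfm)²/n = 242175 − 3545²/55 = 13683.6364
Sample variance = 13683.6364 / 54 = 253.4007
Standard deviation = √253.4007 = 15.9186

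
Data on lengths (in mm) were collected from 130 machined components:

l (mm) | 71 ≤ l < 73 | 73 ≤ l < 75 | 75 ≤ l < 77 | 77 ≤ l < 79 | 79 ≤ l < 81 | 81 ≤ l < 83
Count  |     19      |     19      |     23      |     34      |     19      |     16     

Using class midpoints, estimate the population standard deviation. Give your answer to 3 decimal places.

3.130

Midpoints: 72, 74, 76, 78, 80, 82
n = 130, Σfm = 10006, mean = 76.9692
Σfm² = 771428
Σf(m − x̄)² = Σfm² − (Σfm)²/n = 771428 − 10006²/130 = 1273.8769
Population variance = 1273.8769 / 130 = 9.7991
Standard deviation = √9.7991 = 3.1303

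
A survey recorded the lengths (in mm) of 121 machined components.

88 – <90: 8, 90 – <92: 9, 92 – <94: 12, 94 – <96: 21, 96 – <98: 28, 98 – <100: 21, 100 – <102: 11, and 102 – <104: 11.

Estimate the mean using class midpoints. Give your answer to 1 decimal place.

96.5

Midpoints: 89, 91, 93, 95, 97, 99, 101, 103
Σfm = 8×89 + 9×91 + 12×93 + 21×95 + 28×97 + 21×99 + 11×101 + 11×103 = 11681
n = Σf = 121
Mean = 11681 / 121 = 96.5372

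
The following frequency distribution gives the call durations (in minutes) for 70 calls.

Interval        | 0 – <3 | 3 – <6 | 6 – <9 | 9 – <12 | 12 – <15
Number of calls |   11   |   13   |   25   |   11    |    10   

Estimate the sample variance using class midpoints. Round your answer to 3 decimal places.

14.057

Midpoints: 1.5, 4.5, 7.5, 10.5, 13.5
n = 70, Σfm = 513, mean = 7.3286
Σfm² = 4729.5
Σf(m − x̄)² = Σfm² − (Σfm)²/n = 4729.5 − 513²/70 = 969.9429
Sample variance = 969.9429 / 69 = 14.0571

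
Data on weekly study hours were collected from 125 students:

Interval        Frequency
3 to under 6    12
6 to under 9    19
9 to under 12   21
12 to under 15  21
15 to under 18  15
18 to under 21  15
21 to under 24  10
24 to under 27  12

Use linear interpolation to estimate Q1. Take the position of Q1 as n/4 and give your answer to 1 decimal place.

9.0

Cumulative frequencies: 12, 31, 52, 73, 88, 103, 113, 125
n = 125; position = n/4 = 31.25.
This falls in the class 9 to under 12: L = 9, F = 31, f = 21, h = 3.
Lower quartile ≈ 9 + ((31.25 − 31) / 21) × 3 = 9.0357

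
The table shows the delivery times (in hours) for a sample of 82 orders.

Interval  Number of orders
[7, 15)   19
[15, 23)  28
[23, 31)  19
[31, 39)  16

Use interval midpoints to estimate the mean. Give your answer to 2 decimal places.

22.12

Midpoints: 11, 19, 27, 35
Σfm = 19×11 + 28×19 + 19×27 + 16×35 = 1814
n = Σf = 82
Mean = 1814 / 82 = 22.1220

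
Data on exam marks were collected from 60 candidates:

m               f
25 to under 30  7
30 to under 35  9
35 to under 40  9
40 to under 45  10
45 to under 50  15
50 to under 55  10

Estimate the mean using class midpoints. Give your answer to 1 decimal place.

Midpoints: 27.5, 32.5, 37.5, 42.5, 47.5, 52.5
Σfm = 7×27.5 + 9×32.5 + 9×37.5 + 10×42.5 + 15×47.5 + 10×52.5 = 2485
n = Σf = 60
Mean = 2485 / 60 = 41.4167

41.4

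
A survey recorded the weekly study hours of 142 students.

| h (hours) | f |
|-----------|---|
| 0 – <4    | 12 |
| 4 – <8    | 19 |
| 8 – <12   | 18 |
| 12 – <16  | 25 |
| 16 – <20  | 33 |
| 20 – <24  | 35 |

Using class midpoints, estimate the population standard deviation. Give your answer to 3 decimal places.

Midpoints: 2, 6, 10, 14, 18, 22
n = 142, Σfm = 2032, mean = 14.3099
Σfm² = 35064
Σf(m − x̄)² = Σfm² − (Σfm)²/n = 35064 − 2032²/142 = 5986.3662
Population variance = 5986.3662 / 142 = 42.1575
Standard deviation = √42.1575 = 6.4929

6.493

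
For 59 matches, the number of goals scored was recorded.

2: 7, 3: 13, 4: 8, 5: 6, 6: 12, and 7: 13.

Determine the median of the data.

Cumulative frequencies: 7, 20, 28, 34, 46, 59
n = 59, so the median is the value in position (n+1)/2 = 30.
Position 30 falls at value 5.

5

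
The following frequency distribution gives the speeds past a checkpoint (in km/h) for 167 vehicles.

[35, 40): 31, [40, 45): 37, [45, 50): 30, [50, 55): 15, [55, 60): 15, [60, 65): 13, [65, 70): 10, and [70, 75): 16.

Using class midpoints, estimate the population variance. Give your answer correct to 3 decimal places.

Midpoints: 37.5, 42.5, 47.5, 52.5, 57.5, 62.5, 67.5, 72.5
n = 167, Σfm = 8457.5, mean = 50.6437
Σfm² = 449493.75
Σf(m − x̄)² = Σfm² − (Σfm)²/n = 449493.75 − 8457.5²/167 = 21174.5509
Population variance = 21174.5509 / 167 = 126.7937

126.794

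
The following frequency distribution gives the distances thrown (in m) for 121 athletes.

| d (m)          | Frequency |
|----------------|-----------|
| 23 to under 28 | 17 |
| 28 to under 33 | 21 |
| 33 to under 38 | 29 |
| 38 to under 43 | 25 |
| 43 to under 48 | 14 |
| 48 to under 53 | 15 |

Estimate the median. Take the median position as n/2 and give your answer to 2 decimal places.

Cumulative frequencies: 17, 38, 67, 92, 106, 121
n = 121; position = n/2 = 60.5.
This falls in the class 33 to under 38: L = 33, F = 38, f = 29, h = 5.
Median ≈ 33 + ((60.5 − 38) / 29) × 5 = 36.8793

36.88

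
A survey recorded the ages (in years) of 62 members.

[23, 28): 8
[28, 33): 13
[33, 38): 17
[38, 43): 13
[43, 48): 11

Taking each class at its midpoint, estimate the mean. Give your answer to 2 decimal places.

Midpoints: 25.5, 30.5, 35.5, 40.5, 45.5
Σfm = 8×25.5 + 13×30.5 + 17×35.5 + 13×40.5 + 11×45.5 = 2231
n = Σf = 62
Mean = 2231 / 62 = 35.9839

35.98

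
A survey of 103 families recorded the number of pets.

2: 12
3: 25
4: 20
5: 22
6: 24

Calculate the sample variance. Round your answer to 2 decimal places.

1.83

Values: 2, 3, 4, 5, 6
n = 103, Σfx = 433, mean = 4.2039
Σfx² = 2007
Σf(x − x̄)² = Σfx² − (Σfx)²/n = 2007 − 433²/103 = 186.7184
Sample variance = 186.7184 / 102 = 1.8306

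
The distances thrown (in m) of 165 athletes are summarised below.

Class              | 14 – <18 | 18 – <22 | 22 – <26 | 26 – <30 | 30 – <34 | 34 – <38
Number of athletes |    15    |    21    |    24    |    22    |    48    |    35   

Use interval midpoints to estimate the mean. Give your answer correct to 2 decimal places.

Midpoints: 16, 20, 24, 28, 32, 36
Σfm = 15×16 + 21×20 + 24×24 + 22×28 + 48×32 + 35×36 = 4648
n = Σf = 165
Mean = 4648 / 165 = 28.1697

28.17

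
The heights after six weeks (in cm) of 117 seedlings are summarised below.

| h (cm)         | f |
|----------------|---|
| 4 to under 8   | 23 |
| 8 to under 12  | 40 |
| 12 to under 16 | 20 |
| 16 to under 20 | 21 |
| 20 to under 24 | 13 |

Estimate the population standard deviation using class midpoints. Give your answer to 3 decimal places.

5.124

Midpoints: 6, 10, 14, 18, 22
n = 117, Σfm = 1482, mean = 12.6667
Σfm² = 21844
Σf(m − x̄)² = Σfm² − (Σfm)²/n = 21844 − 1482²/117 = 3072.0000
Population variance = 3072.0000 / 117 = 26.2564
Standard deviation = √26.2564 = 5.1241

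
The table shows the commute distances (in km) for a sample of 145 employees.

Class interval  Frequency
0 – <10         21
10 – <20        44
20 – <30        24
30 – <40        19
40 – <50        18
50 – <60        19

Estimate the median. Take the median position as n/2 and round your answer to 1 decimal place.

23.1

Cumulative frequencies: 21, 65, 89, 108, 126, 145
n = 145; position = n/2 = 72.5.
This falls in the class 20 – <30: L = 20, F = 65, f = 24, h = 10.
Median ≈ 20 + ((72.5 − 65) / 24) × 10 = 23.1250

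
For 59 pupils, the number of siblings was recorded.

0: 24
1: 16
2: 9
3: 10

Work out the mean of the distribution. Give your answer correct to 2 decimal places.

1.08

Values: 0, 1, 2, 3
Σfx = 24×0 + 16×1 + 9×2 + 10×3 = 64
n = Σf = 59
Mean = 64 / 59 = 1.0847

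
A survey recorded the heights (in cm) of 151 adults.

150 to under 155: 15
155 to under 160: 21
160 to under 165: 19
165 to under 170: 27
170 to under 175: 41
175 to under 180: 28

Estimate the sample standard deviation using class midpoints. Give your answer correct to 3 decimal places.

8.067

Midpoints: 152.5, 157.5, 162.5, 167.5, 172.5, 177.5
n = 151, Σfm = 25247.5, mean = 167.2020
Σfm² = 4231193.75
Σf(m − x̄)² = Σfm² − (Σfm)²/n = 4231193.75 − 25247.5²/151 = 9761.5894
Sample variance = 9761.5894 / 150 = 65.0773
Standard deviation = √65.0773 = 8.0670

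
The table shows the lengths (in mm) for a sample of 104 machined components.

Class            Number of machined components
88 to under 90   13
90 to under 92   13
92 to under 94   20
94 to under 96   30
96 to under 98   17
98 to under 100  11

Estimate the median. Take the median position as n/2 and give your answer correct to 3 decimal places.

94.400

Cumulative frequencies: 13, 26, 46, 76, 93, 104
n = 104; position = n/2 = 52.
This falls in the class 94 to under 96: L = 94, F = 46, f = 30, h = 2.
Median ≈ 94 + ((52 − 46) / 30) × 2 = 94.4000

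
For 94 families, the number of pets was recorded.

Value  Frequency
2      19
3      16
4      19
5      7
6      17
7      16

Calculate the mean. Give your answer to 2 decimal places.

Values: 2, 3, 4, 5, 6, 7
Σfx = 19×2 + 16×3 + 19×4 + 7×5 + 17×6 + 16×7 = 411
n = Σf = 94
Mean = 411 / 94 = 4.3723

4.37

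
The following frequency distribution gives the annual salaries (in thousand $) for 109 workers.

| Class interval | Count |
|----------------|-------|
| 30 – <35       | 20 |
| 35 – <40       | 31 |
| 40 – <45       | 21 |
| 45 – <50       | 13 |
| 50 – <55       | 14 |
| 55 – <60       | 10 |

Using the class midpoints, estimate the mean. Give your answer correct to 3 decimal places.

42.500

Midpoints: 32.5, 37.5, 42.5, 47.5, 52.5, 57.5
Σfm = 20×32.5 + 31×37.5 + 21×42.5 + 13×47.5 + 14×52.5 + 10×57.5 = 4632.5
n = Σf = 109
Mean = 4632.5 / 109 = 42.5000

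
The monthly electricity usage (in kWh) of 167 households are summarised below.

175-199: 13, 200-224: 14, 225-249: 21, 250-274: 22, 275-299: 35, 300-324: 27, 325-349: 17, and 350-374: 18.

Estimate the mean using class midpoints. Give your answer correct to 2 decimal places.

Midpoints: 187, 212, 237, 262, 287, 312, 337, 362
Σfm = 13×187 + 14×212 + 21×237 + 22×262 + 35×287 + 27×312 + 17×337 + 18×362 = 46854
n = Σf = 167
Mean = 46854 / 167 = 280.5629

280.56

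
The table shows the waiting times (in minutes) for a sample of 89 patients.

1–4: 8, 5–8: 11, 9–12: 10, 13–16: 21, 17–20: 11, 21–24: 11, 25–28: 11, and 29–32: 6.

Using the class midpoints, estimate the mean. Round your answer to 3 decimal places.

Midpoints: 2.5, 6.5, 10.5, 14.5, 18.5, 22.5, 26.5, 30.5
Σfm = 8×2.5 + 11×6.5 + 10×10.5 + 21×14.5 + 11×18.5 + 11×22.5 + 11×26.5 + 6×30.5 = 1426.5
n = Σf = 89
Mean = 1426.5 / 89 = 16.0281

16.028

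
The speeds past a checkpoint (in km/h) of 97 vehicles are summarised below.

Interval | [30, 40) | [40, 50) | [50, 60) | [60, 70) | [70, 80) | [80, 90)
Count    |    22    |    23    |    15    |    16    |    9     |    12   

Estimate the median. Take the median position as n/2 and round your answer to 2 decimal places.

52.33

Cumulative frequencies: 22, 45, 60, 76, 85, 97
n = 97; position = n/2 = 48.5.
This falls in the class [50, 60): L = 50, F = 45, f = 15, h = 10.
Median ≈ 50 + ((48.5 − 45) / 15) × 10 = 52.3333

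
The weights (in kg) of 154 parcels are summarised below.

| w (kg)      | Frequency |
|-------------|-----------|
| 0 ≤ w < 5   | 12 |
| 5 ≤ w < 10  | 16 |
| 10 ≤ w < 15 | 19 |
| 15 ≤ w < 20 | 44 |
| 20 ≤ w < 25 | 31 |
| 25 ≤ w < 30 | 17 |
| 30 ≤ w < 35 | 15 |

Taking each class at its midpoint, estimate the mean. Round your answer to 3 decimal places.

Midpoints: 2.5, 7.5, 12.5, 17.5, 22.5, 27.5, 32.5
Σfm = 12×2.5 + 16×7.5 + 19×12.5 + 44×17.5 + 31×22.5 + 17×27.5 + 15×32.5 = 2810
n = Σf = 154
Mean = 2810 / 154 = 18.2468

18.247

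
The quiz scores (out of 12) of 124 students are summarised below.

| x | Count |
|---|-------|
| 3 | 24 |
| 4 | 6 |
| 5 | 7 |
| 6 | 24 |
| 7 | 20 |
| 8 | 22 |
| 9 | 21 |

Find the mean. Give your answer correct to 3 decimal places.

6.290

Values: 3, 4, 5, 6, 7, 8, 9
Σfx = 24×3 + 6×4 + 7×5 + 24×6 + 20×7 + 22×8 + 21×9 = 780
n = Σf = 124
Mean = 780 / 124 = 6.2903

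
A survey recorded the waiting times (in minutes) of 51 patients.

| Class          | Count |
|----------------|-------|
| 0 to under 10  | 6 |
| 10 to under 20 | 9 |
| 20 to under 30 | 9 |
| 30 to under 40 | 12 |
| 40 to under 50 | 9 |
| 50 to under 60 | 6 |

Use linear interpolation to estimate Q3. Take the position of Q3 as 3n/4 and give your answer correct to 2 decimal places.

42.50

Cumulative frequencies: 6, 15, 24, 36, 45, 51
n = 51; position = 3n/4 = 38.25.
This falls in the class 40 to under 50: L = 40, F = 36, f = 9, h = 10.
Upper quartile ≈ 40 + ((38.25 − 36) / 9) × 10 = 42.5000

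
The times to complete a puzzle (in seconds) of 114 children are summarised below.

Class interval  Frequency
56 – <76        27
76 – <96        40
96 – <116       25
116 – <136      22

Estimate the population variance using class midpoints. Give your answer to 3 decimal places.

Midpoints: 66, 86, 106, 126
n = 114, Σfm = 10644, mean = 93.3684
Σfm² = 1043624
Σf(m − x̄)² = Σfm² − (Σfm)²/n = 1043624 − 10644²/114 = 49810.5263
Population variance = 49810.5263 / 114 = 436.9344

436.934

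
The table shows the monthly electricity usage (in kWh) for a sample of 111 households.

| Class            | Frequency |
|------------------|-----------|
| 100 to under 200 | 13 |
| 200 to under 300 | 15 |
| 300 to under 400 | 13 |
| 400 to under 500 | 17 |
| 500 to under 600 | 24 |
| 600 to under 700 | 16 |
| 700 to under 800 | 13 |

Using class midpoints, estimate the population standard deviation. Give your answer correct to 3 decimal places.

188.278

Midpoints: 150, 250, 350, 450, 550, 650, 750
n = 111, Σfm = 51250, mean = 461.7117
Σfm² = 27597500
Σf(m − x̄)² = Σfm² − (Σfm)²/n = 27597500 − 51250²/111 = 3934774.7748
Population variance = 3934774.7748 / 111 = 35448.4214
Standard deviation = √35448.4214 = 188.2775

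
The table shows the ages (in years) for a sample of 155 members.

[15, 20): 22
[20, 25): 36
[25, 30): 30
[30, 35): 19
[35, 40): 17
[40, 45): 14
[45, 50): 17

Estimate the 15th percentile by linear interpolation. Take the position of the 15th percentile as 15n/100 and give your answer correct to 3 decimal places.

Cumulative frequencies: 22, 58, 88, 107, 124, 138, 155
n = 155; position = 15n/100 = 23.25.
This falls in the class [20, 25): L = 20, F = 22, f = 36, h = 5.
15th percentile ≈ 20 + ((23.25 − 22) / 36) × 5 = 20.1736

20.174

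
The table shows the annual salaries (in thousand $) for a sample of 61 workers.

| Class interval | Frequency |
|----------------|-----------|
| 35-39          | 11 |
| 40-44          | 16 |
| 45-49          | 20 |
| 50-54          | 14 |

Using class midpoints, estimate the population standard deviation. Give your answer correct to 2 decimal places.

5.14

Midpoints: 37, 42, 47, 52
n = 61, Σfm = 2747, mean = 45.0328
Σfm² = 125319
Σf(m − x̄)² = Σfm² − (Σfm)²/n = 125319 − 2747²/61 = 1613.9344
Population variance = 1613.9344 / 61 = 26.4579
Standard deviation = √26.4579 = 5.1437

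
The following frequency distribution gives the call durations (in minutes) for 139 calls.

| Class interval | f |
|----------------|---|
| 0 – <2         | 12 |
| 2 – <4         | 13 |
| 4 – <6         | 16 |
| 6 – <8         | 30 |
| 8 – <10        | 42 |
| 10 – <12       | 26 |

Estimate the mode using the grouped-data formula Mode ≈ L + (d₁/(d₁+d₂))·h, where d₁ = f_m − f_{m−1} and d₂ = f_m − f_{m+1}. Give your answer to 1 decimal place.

Modal class: 8 – <10 (highest frequency 42).
d₁ = 42 − 30 = 12, d₂ = 42 − 26 = 16
Mode ≈ 8 + (12/(12+16)) × 2 = 8 + 0.8571 = 8.8571

8.9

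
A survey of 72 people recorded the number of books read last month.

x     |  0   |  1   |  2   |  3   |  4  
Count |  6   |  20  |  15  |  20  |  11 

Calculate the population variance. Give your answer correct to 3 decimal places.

1.481

Values: 0, 1, 2, 3, 4
n = 72, Σfx = 154, mean = 2.1389
Σfx² = 436
Σf(x − x̄)² = Σfx² − (Σfx)²/n = 436 − 154²/72 = 106.6111
Population variance = 106.6111 / 72 = 1.4807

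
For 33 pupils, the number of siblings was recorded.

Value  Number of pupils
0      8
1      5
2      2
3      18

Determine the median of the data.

3

Cumulative frequencies: 8, 13, 15, 33
n = 33, so the median is the value in position (n+1)/2 = 17.
Position 17 falls at value 3.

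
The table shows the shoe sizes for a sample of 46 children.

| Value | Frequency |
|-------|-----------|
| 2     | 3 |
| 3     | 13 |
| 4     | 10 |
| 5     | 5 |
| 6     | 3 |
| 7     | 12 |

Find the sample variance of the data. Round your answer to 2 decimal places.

Values: 2, 3, 4, 5, 6, 7
n = 46, Σfx = 212, mean = 4.6087
Σfx² = 1110
Σf(x − x̄)² = Σfx² − (Σfx)²/n = 1110 − 212²/46 = 132.9565
Sample variance = 132.9565 / 45 = 2.9546

2.95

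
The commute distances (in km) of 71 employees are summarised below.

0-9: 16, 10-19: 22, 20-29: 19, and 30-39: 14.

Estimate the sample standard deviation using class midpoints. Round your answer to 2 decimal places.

10.52

Midpoints: 4.5, 14.5, 24.5, 34.5
n = 71, Σfm = 1339.5, mean = 18.8662
Σfm² = 33017.75
Σf(m − x̄)² = Σfm² − (Σfm)²/n = 33017.75 − 1339.5²/71 = 7746.4789
Sample variance = 7746.4789 / 70 = 110.6640
Standard deviation = √110.6640 = 10.5197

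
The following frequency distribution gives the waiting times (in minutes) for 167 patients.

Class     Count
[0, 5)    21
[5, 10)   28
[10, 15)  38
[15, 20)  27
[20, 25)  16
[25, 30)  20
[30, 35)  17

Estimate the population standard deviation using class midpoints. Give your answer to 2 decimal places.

9.26

Midpoints: 2.5, 7.5, 12.5, 17.5, 22.5, 27.5, 32.5
n = 167, Σfm = 2672.5, mean = 16.0030
Σfm² = 57093.75
Σf(m − x̄)² = Σfm² − (Σfm)²/n = 57093.75 − 2672.5²/167 = 14325.7485
Population variance = 14325.7485 / 167 = 85.7829
Standard deviation = √85.7829 = 9.2619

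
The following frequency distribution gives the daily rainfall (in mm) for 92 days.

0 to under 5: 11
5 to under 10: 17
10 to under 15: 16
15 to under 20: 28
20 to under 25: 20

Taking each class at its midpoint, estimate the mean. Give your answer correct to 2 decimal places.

Midpoints: 2.5, 7.5, 12.5, 17.5, 22.5
Σfm = 11×2.5 + 17×7.5 + 16×12.5 + 28×17.5 + 20×22.5 = 1295
n = Σf = 92
Mean = 1295 / 92 = 14.0761

14.08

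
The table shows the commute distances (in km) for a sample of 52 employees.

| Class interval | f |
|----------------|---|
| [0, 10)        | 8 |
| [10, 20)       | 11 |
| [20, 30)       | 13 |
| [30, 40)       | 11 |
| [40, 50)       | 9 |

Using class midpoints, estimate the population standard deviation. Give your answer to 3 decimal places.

13.150

Midpoints: 5, 15, 25, 35, 45
n = 52, Σfm = 1320, mean = 25.3846
Σfm² = 42500
Σf(m − x̄)² = Σfm² − (Σfm)²/n = 42500 − 1320²/52 = 8992.3077
Population variance = 8992.3077 / 52 = 172.9290
Standard deviation = √172.9290 = 13.1502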